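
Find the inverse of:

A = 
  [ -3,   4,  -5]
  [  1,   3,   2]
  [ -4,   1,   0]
det(A) = (-3)·((3)(0) - (2)(1)) - (4)·((1)(0) - (2)(-4)) + (-5)·((1)(1) - (3)(-4))
  = (-3)(-2) - (4)(8) + (-5)(13)
  = -91
det(A) = -91 ≠ 0, so A is invertible.

Cofactors Cᵢⱼ = (-1)ⁱ⁺ʲ·Mᵢⱼ:
C = 
  [ -2,  -8,  13]
  [ -5, -20, -13]
  [ 23,   1, -13]

adj(A) = Cᵀ:
adj(A) = 
  [ -2,  -5,  23]
  [ -8, -20,   1]
  [ 13, -13, -13]

A⁻¹ = (-1/91) · adj(A):
A⁻¹ = 
  [  2/91,   5/91, -23/91]
  [  8/91,  20/91,  -1/91]
  [  -1/7,    1/7,    1/7]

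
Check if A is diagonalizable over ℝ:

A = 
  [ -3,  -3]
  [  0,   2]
Yes

tr(A) = -1, det(A) = -6
Characteristic polynomial: λ² - tr(A)λ + det(A) = λ² + λ - 6
λ² + λ - 6 = (λ + 3)(λ - 2)
Eigenvalues: 2, -3
λ=-3: alg. mult. = 1, geom. mult. = 2 - rank(A - (-3)I) = 2 - 1 = 1
λ=2: alg. mult. = 1, geom. mult. = 2 - rank(A - (2)I) = 2 - 1 = 1
Sum of geometric multiplicities equals n, so A has n independent eigenvectors.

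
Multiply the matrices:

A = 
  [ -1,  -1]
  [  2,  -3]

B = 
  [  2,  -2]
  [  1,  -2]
AB = 
  [ -3,   4]
  [  1,   2]

A is 2×2 and B is 2×2, so AB is 2×2. Each entry is (row of A)·(column of B):
AB[1,1] = (-1)(2) + (-1)(1) = -3
AB[1,2] = (-1)(-2) + (-1)(-2) = 4
AB[2,1] = (2)(2) + (-3)(1) = 1
AB[2,2] = (2)(-2) + (-3)(-2) = 2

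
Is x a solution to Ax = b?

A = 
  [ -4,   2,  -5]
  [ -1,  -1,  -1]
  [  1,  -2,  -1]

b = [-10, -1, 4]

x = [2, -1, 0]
Yes

Ax = [-10, -1, 4] = b ✓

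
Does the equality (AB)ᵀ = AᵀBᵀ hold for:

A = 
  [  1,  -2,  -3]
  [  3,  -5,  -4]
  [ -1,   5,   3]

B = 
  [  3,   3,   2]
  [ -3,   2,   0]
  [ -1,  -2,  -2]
No

(AB)ᵀ = 
  [ 12,  28, -21]
  [  5,   7,   1]
  [  8,  14,  -8]

AᵀBᵀ = 
  [ 10,   3,  -5]
  [-11,  -4,   2]
  [-15,   1,   5]

The two matrices differ, so (AB)ᵀ ≠ AᵀBᵀ in general. The correct identity is (AB)ᵀ = BᵀAᵀ.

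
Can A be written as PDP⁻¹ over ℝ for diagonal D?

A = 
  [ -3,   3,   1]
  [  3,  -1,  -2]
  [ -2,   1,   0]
Yes

Characteristic polynomial: det(λI - A) = λ³ + 4λ² - 2λ - 7
By the rational root theorem any rational root is an integer dividing 7; none of those is a root, so p(λ) has no rational roots and hence (being an irreducible cubic) no repeated roots.
Discriminant of the cubic: Δ = 1573
Δ > 0 ⇒ three distinct real eigenvalues: λ ≈ -4.069, -1.278, 1.346
Three distinct real eigenvalues, so A has 3 independent eigenvectors.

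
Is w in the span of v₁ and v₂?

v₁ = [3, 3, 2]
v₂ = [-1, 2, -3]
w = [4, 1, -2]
No

Form the augmented matrix and row-reduce:
[v₁|v₂|w] = 
  [  3,  -1,   4]
  [  3,   2,   1]
  [  2,  -3,  -2]
R2 → R2 - (1)·R1
R3 → R3 - (2/3)·R1
R3 → R3 + (7/9)·R2
REF = 
  [  3,  -1,   4]
  [  0,   3,  -3]
  [  0,   0,  -7]

Row 3 reads [0 0 | -7], i.e. 0 = -7, so the system is inconsistent and w ∉ span{v₁, v₂}.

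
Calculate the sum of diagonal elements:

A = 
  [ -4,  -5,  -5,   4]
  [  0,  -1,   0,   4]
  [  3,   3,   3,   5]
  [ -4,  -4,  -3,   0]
-2

tr(A) = -4 + -1 + 3 + 0 = -2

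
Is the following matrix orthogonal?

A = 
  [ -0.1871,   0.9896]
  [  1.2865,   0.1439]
No

AᵀA = 
  [  1.6901,   0]
  [  0,   1]
≠ I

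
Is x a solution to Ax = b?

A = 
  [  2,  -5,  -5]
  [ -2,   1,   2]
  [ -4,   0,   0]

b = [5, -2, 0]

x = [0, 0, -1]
Yes

Ax = [5, -2, 0] = b ✓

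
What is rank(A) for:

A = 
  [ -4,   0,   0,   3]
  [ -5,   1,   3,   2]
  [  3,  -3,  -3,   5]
rank(A) = 3

Row reduce:
R2 → R2 - (5/4)·R1
R3 → R3 + (3/4)·R1
R3 → R3 + (3)·R2
REF = 
  [  -4,    0,    0,    3]
  [   0,    1,    3, -7/4]
  [   0,    0,    6,    2]
Pivot columns: 1, 2, 3 → 3 pivots.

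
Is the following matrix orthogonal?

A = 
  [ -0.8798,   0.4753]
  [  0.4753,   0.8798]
Yes

AᵀA = 
  [  1,   0]
  [  0,   1]
≈ I (equal to I up to the 4-dp rounding of the entries)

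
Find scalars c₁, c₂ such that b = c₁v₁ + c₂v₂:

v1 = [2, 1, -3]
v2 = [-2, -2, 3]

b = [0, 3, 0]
c1 = -3, c2 = -3

b = -3·v1 + -3·v2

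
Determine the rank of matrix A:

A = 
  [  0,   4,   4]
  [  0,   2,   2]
rank(A) = 1

Row reduce:
R2 → R2 - (1/2)·R1
REF = 
  [  0,   4,   4]
  [  0,   0,   0]
Pivot columns: 2 → 1 pivot.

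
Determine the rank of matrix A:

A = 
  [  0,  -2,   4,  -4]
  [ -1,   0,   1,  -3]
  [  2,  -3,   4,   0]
Row reduce:
Swap R1 ↔ R2
R3 → R3 + (2)·R1
R3 → R3 - (3/2)·R2
REF = 
  [ -1,   0,   1,  -3]
  [  0,  -2,   4,  -4]
  [  0,   0,   0,   0]
Pivot columns: 1, 2 → 2 pivots.

rank(A) = 2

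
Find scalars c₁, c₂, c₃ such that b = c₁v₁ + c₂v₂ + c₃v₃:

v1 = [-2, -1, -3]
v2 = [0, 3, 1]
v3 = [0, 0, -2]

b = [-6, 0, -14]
c1 = 3, c2 = 1, c3 = 3

b = 3·v1 + 1·v2 + 3·v3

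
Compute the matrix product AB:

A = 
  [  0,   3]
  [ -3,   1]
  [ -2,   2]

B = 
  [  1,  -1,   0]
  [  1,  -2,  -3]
A is 3×2 and B is 2×3, so AB is 3×3. Each entry is (row of A)·(column of B):
AB[1,1] = (0)(1) + (3)(1) = 3
AB[1,2] = (0)(-1) + (3)(-2) = -6
AB[1,3] = (0)(0) + (3)(-3) = -9
AB[2,1] = (-3)(1) + (1)(1) = -2
AB[2,2] = (-3)(-1) + (1)(-2) = 1
AB[2,3] = (-3)(0) + (1)(-3) = -3
AB[3,1] = (-2)(1) + (2)(1) = 0
AB[3,2] = (-2)(-1) + (2)(-2) = -2
AB[3,3] = (-2)(0) + (2)(-3) = -6

AB = 
  [  3,  -6,  -9]
  [ -2,   1,  -3]
  [  0,  -2,  -6]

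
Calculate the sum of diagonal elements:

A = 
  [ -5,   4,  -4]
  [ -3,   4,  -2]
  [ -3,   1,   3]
2

tr(A) = -5 + 4 + 3 = 2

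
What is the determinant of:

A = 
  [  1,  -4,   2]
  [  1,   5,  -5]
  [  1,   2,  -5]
Cofactor expansion along row 1:
det(A) = (1)·((5)(-5) - (-5)(2)) - (-4)·((1)(-5) - (-5)(1)) + (2)·((1)(2) - (5)(1))
  = (1)(-15) - (-4)(0) + (2)(-3)
  = -21

det(A) = -21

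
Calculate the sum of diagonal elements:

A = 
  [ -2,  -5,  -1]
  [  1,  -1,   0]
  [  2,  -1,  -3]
-6

tr(A) = -2 + -1 + -3 = -6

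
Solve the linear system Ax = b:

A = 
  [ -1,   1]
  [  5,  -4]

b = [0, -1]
Row reduce the augmented matrix [A|b]:
R2 → R2 + (5)·R1
REF = 
  [ -1,   1,   0]
  [  0,   1,  -1]

Back-substitution:
x₂ = (-1) / 1 = -1
x₁ = (0 - (1)(-1)) / (-1) = -1

x = [-1, -1]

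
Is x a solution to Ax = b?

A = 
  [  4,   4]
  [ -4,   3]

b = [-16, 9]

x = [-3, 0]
No

Ax = [-12, 12] ≠ b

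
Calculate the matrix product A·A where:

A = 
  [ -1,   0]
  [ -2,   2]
A² = A·A:
A²[1,1] = (-1)(-1) + (0)(-2) = 1
A²[1,2] = (-1)(0) + (0)(2) = 0
A²[2,1] = (-2)(-1) + (2)(-2) = -2
A²[2,2] = (-2)(0) + (2)(2) = 4
A² = 
  [  1,   0]
  [ -2,   4]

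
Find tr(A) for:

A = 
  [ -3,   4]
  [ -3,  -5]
-8

tr(A) = -3 + -5 = -8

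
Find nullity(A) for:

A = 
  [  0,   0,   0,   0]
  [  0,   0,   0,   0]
nullity(A) = 4

Row reduce:
(no row operations needed)
REF = 
  [  0,   0,   0,   0]
  [  0,   0,   0,   0]
Pivot columns: none → 0 pivots.
rank(A) = 0, so nullity(A) = 4 - 0 = 4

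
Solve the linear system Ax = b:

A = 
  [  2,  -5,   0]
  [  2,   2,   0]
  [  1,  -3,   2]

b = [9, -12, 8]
Row reduce the augmented matrix [A|b]:
R2 → R2 - (1)·R1
R3 → R3 - (1/2)·R1
R3 → R3 + (1/14)·R2
REF = 
  [  2,  -5,   0,   9]
  [  0,   7,   0, -21]
  [  0,   0,   2,   2]

Back-substitution:
x₃ = 2 / 2 = 1
x₂ = (-21 - (0)(1)) / 7 = -3
x₁ = (9 - (-5)(-3) - (0)(1)) / 2 = -3

x = [-3, -3, 1]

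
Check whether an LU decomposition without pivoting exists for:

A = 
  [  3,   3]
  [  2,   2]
Yes.
A[1,1] = 3 ≠ 0, so Gaussian elimination proceeds without a row swap: multiplier ℓ₂₁ = (2)/(3) = 2/3, and U[2,2] = 2 - (2/3)(3) = 0.
L = 
  [  1,   0]
  [2/3,   1]
U = 
  [  3,   3]
  [  0,   0]
Check row 2 of LU: [(2/3)(3), (2/3)(3) + 0] = [2, 2] = row 2 of A ✓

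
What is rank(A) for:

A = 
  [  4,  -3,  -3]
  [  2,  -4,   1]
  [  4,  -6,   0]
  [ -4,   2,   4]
rank(A) = 2

Row reduce:
R2 → R2 - (1/2)·R1
R3 → R3 - (1)·R1
R4 → R4 + (1)·R1
R3 → R3 - (6/5)·R2
R4 → R4 - (2/5)·R2
REF = 
  [   4,   -3,   -3]
  [   0, -5/2,  5/2]
  [   0,    0,    0]
  [   0,    0,    0]
Pivot columns: 1, 2 → 2 pivots.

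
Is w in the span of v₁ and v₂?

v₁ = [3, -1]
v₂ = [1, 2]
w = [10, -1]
Yes

Form the augmented matrix and row-reduce:
[v₁|v₂|w] = 
  [  3,   1,  10]
  [ -1,   2,  -1]
R2 → R2 + (1/3)·R1
REF = 
  [  3,   1,  10]
  [  0, 7/3, 7/3]

No row of the form [0 0 | nonzero], so the system is consistent. Back-substitution gives c₁ = 3, c₂ = 1: w = (3)·v₁ + (1)·v₂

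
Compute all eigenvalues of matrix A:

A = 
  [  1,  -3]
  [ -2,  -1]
λ = √7, -√7  (≈ 2.646, -2.646)

tr(A) = 0, det(A) = -7
Characteristic polynomial: λ² - tr(A)λ + det(A) = λ² - 7
λ² - 7 = 0  ⇒  λ = (0 ± √((0)² - 4·(-7)))/2 = (0 ± √(28))/2
  = √7,  -√7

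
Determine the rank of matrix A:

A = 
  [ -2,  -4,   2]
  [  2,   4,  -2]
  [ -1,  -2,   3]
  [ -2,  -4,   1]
rank(A) = 2

Row reduce:
R2 → R2 + (1)·R1
R3 → R3 - (1/2)·R1
R4 → R4 - (1)·R1
Swap R2 ↔ R3
R4 → R4 + (1/2)·R2
REF = 
  [ -2,  -4,   2]
  [  0,   0,   2]
  [  0,   0,   0]
  [  0,   0,   0]
Pivot columns: 1, 3 → 2 pivots.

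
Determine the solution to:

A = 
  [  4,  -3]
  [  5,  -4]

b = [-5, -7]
x = [1, 3]

Row reduce the augmented matrix [A|b]:
R2 → R2 - (5/4)·R1
REF = 
  [   4,   -3,   -5]
  [   0, -1/4, -3/4]

Back-substitution:
x₂ = (-3/4) / (-1/4) = 3
x₁ = (-5 - (-3)(3)) / 4 = 1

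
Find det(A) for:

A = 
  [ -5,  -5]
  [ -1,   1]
-10

For a 2×2 matrix, det = ad - bc = (-5)(1) - (-5)(-1) = -10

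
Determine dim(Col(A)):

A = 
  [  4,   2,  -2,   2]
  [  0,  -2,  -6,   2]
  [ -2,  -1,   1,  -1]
dim(Col(A)) = 2

Row reduce:
R3 → R3 + (1/2)·R1
REF = 
  [  4,   2,  -2,   2]
  [  0,  -2,  -6,   2]
  [  0,   0,   0,   0]
Pivot columns: 1, 2 → 2 pivots.
dim(Col(A)) = number of pivot columns = 2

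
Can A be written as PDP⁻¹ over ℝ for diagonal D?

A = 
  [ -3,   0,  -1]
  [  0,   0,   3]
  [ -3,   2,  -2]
Yes

Characteristic polynomial: det(λI - A) = λ³ + 5λ² - 3λ - 18
Testing integer divisors of the constant term: p(-2) = 0, so (λ + 2) is a factor:
p(λ) = (λ + 2)(λ² + 3λ - 9)
λ² + 3λ - 9 = 0  ⇒  λ = (-3 ± √((3)² - 4·(-9)))/2 = (-3 ± √(45))/2
  = (-3 + 3√5)/2,  (-3 - 3√5)/2
Eigenvalues: -2, (-3 + 3√5)/2, (-3 - 3√5)/2  (≈ -2, 1.854, -4.854)
The two irrational eigenvalues are distinct (simple), so each has alg. mult. = geom. mult. = 1.
λ=-2: alg. mult. = 1, geom. mult. = 3 - rank(A - (-2)I) = 3 - 2 = 1
Sum of geometric multiplicities equals n, so A has n independent eigenvectors.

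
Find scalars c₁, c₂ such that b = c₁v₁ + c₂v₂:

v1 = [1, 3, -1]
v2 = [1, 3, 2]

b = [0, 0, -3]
c1 = 1, c2 = -1

b = 1·v1 + -1·v2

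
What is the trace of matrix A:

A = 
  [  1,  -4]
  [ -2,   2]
3

tr(A) = 1 + 2 = 3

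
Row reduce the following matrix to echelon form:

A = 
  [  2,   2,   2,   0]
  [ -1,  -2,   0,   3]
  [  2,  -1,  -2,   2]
Row operations:
R2 → R2 + (1/2)·R1
R3 → R3 - (1)·R1
R3 → R3 - (3)·R2

Resulting echelon form:
REF = 
  [  2,   2,   2,   0]
  [  0,  -1,   1,   3]
  [  0,   0,  -7,  -7]

Rank = 3 (number of non-zero pivot rows).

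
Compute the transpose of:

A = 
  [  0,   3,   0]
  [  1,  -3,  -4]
Aᵀ = 
  [  0,   1]
  [  3,  -3]
  [  0,  -4]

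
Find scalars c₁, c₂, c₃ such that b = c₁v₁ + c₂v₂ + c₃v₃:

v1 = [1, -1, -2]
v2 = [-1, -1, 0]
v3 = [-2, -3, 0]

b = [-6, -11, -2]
c1 = 1, c2 = 1, c3 = 3

b = 1·v1 + 1·v2 + 3·v3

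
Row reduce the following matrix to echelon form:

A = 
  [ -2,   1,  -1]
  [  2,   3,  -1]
Row operations:
R2 → R2 + (1)·R1

Resulting echelon form:
REF = 
  [ -2,   1,  -1]
  [  0,   4,  -2]

Rank = 2 (number of non-zero pivot rows).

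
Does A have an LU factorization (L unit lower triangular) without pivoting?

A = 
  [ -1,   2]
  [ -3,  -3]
Yes.
A[1,1] = -1 ≠ 0, so Gaussian elimination proceeds without a row swap: multiplier ℓ₂₁ = (-3)/(-1) = 3, and U[2,2] = -3 - (3)(2) = -9.
L = 
  [  1,   0]
  [  3,   1]
U = 
  [ -1,   2]
  [  0,  -9]
Check row 2 of LU: [(3)(-1), (3)(2) + (-9)] = [-3, -3] = row 2 of A ✓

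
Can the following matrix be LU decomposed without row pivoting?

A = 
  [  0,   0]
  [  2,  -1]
No.
A[1,1] = 0 but A[2,1] = 2 ≠ 0. Any LU with L unit lower triangular has (LU)[1,1] = U[1,1] and (LU)[2,1] = L[2,1]·U[1,1]; matching A forces U[1,1] = 0, which then forces (LU)[2,1] = 0 ≠ 2. A row swap (pivoting) is required.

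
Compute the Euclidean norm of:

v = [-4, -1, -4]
5.745

||v||₂ = √((-4)² + (-1)² + (-4)²) = √33 = 5.745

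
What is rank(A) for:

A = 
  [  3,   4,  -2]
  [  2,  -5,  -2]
Row reduce:
R2 → R2 - (2/3)·R1
REF = 
  [    3,     4,    -2]
  [    0, -23/3,  -2/3]
Pivot columns: 1, 2 → 2 pivots.

rank(A) = 2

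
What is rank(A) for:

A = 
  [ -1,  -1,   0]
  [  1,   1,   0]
Row reduce:
R2 → R2 + (1)·R1
REF = 
  [ -1,  -1,   0]
  [  0,   0,   0]
Pivot columns: 1 → 1 pivot.

rank(A) = 1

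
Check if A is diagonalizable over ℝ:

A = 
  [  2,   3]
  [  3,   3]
Yes

tr(A) = 5, det(A) = -3
Characteristic polynomial: λ² - tr(A)λ + det(A) = λ² - 5λ - 3
λ² - 5λ - 3 = 0  ⇒  λ = (5 ± √((-5)² - 4·(-3)))/2 = (5 ± √(37))/2
  = (5 + √37)/2,  (5 - √37)/2
Eigenvalues: (5 + √37)/2, (5 - √37)/2  (≈ 5.541, -0.5414)
The two irrational eigenvalues are distinct (simple), so each has alg. mult. = geom. mult. = 1.
Sum of geometric multiplicities equals n, so A has n independent eigenvectors.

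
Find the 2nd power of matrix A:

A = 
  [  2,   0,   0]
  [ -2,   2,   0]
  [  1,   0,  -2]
A² = A·A:
A²[1,1] = (2)(2) + (0)(-2) + (0)(1) = 4
A²[1,2] = (2)(0) + (0)(2) + (0)(0) = 0
A²[1,3] = (2)(0) + (0)(0) + (0)(-2) = 0
A²[2,1] = (-2)(2) + (2)(-2) + (0)(1) = -8
A²[2,2] = (-2)(0) + (2)(2) + (0)(0) = 4
A²[2,3] = (-2)(0) + (2)(0) + (0)(-2) = 0
A²[3,1] = (1)(2) + (0)(-2) + (-2)(1) = 0
A²[3,2] = (1)(0) + (0)(2) + (-2)(0) = 0
A²[3,3] = (1)(0) + (0)(0) + (-2)(-2) = 4
A² = 
  [  4,   0,   0]
  [ -8,   4,   0]
  [  0,   0,   4]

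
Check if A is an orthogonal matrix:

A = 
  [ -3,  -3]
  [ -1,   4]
No

AᵀA = 
  [ 10,   5]
  [  5,  25]
≠ I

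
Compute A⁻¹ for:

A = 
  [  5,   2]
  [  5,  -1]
det(A) = (5)(-1) - (2)(5) = -15
For a 2×2 matrix, A⁻¹ = (1/det(A)) · [[d, -b], [-c, a]]
    = (-1/15) · [[-1, -2], [-5, 5]]

A⁻¹ = 
  [1/15, 2/15]
  [ 1/3, -1/3]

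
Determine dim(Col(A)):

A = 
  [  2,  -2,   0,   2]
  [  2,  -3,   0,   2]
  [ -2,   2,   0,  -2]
dim(Col(A)) = 2

Row reduce:
R2 → R2 - (1)·R1
R3 → R3 + (1)·R1
REF = 
  [  2,  -2,   0,   2]
  [  0,  -1,   0,   0]
  [  0,   0,   0,   0]
Pivot columns: 1, 2 → 2 pivots.
dim(Col(A)) = number of pivot columns = 2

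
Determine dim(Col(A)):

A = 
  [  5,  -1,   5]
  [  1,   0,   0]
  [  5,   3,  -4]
Row reduce:
R2 → R2 - (1/5)·R1
R3 → R3 - (1)·R1
R3 → R3 - (20)·R2
REF = 
  [  5,  -1,   5]
  [  0, 1/5,  -1]
  [  0,   0,  11]
Pivot columns: 1, 2, 3 → 3 pivots.
dim(Col(A)) = number of pivot columns = 3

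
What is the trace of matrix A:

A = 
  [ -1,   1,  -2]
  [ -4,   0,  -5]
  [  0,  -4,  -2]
-3

tr(A) = -1 + 0 + -2 = -3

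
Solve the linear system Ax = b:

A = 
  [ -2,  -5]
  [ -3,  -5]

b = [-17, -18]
Row reduce the augmented matrix [A|b]:
R2 → R2 - (3/2)·R1
REF = 
  [  -2,   -5,  -17]
  [   0,  5/2, 15/2]

Back-substitution:
x₂ = (15/2) / (5/2) = 3
x₁ = (-17 - (-5)(3)) / (-2) = 1

x = [1, 3]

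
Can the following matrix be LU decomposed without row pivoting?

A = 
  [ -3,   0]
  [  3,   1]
Yes.
A[1,1] = -3 ≠ 0, so Gaussian elimination proceeds without a row swap: multiplier ℓ₂₁ = (3)/(-3) = -1, and U[2,2] = 1 - (-1)(0) = 1.
L = 
  [  1,   0]
  [ -1,   1]
U = 
  [ -3,   0]
  [  0,   1]
Check row 2 of LU: [(-1)(-3), (-1)(0) + 1] = [3, 1] = row 2 of A ✓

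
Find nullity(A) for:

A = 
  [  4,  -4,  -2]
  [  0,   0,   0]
nullity(A) = 2

Row reduce:
(no row operations needed)
REF = 
  [  4,  -4,  -2]
  [  0,   0,   0]
Pivot columns: 1 → 1 pivot.
rank(A) = 1, so nullity(A) = 3 - 1 = 2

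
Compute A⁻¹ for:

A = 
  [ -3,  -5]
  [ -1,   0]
det(A) = (-3)(0) - (-5)(-1) = -5
For a 2×2 matrix, A⁻¹ = (1/det(A)) · [[d, -b], [-c, a]]
    = (-1/5) · [[0, 5], [1, -3]]

A⁻¹ = 
  [   0,   -1]
  [-1/5,  3/5]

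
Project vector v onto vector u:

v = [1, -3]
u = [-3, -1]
proj_u(v) = [0, 0]

v·u = (1)(-3) + (-3)(-1) = 0
u·u = (-3)² + (-1)² = 10
proj_u(v) = (v·u / u·u) × u = (0/10) × u = (0) × u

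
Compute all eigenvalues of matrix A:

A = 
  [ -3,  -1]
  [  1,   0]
λ = (-3 + √5)/2, (-3 - √5)/2  (≈ -0.382, -2.618)

tr(A) = -3, det(A) = 1
Characteristic polynomial: λ² - tr(A)λ + det(A) = λ² + 3λ + 1
λ² + 3λ + 1 = 0  ⇒  λ = (-3 ± √((3)² - 4·(1)))/2 = (-3 ± √(5))/2
  = (-3 + √5)/2,  (-3 - √5)/2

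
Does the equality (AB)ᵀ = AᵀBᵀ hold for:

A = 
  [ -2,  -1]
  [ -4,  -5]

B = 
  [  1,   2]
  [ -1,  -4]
No

(AB)ᵀ = 
  [ -1,   1]
  [  0,  12]

AᵀBᵀ = 
  [-10,  18]
  [-11,  21]

The two matrices differ, so (AB)ᵀ ≠ AᵀBᵀ in general. The correct identity is (AB)ᵀ = BᵀAᵀ.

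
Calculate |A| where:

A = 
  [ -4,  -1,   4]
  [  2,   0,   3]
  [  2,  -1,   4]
Cofactor expansion along row 1:
det(A) = (-4)·((0)(4) - (3)(-1)) - (-1)·((2)(4) - (3)(2)) + (4)·((2)(-1) - (0)(2))
  = (-4)(3) - (-1)(2) + (4)(-2)
  = -18

det(A) = -18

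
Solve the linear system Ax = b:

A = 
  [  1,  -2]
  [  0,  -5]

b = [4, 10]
x = [0, -2]

Row reduce the augmented matrix [A|b]:
(already in echelon form)
REF = 
  [  1,  -2,   4]
  [  0,  -5,  10]

Back-substitution:
x₂ = 10 / (-5) = -2
x₁ = (4 - (-2)(-2)) / 1 = 0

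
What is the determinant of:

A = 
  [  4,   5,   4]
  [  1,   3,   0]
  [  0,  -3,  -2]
-26

Cofactor expansion along row 1:
det(A) = (4)·((3)(-2) - (0)(-3)) - (5)·((1)(-2) - (0)(0)) + (4)·((1)(-3) - (3)(0))
  = (4)(-6) - (5)(-2) + (4)(-3)
  = -26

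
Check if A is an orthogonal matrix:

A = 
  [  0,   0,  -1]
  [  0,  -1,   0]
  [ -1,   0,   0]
Yes

AᵀA = 
  [  1,   0,   0]
  [  0,   1,   0]
  [  0,   0,   1]
= I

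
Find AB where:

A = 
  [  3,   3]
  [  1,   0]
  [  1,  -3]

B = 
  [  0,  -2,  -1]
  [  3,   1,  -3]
AB = 
  [  9,  -3, -12]
  [  0,  -2,  -1]
  [ -9,  -5,   8]

A is 3×2 and B is 2×3, so AB is 3×3. Each entry is (row of A)·(column of B):
AB[1,1] = (3)(0) + (3)(3) = 9
AB[1,2] = (3)(-2) + (3)(1) = -3
AB[1,3] = (3)(-1) + (3)(-3) = -12
AB[2,1] = (1)(0) + (0)(3) = 0
AB[2,2] = (1)(-2) + (0)(1) = -2
AB[2,3] = (1)(-1) + (0)(-3) = -1
AB[3,1] = (1)(0) + (-3)(3) = -9
AB[3,2] = (1)(-2) + (-3)(1) = -5
AB[3,3] = (1)(-1) + (-3)(-3) = 8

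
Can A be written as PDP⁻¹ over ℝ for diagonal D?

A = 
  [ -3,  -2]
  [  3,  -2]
No

tr(A) = -5, det(A) = 12
Characteristic polynomial: λ² - tr(A)λ + det(A) = λ² + 5λ + 12
λ² + 5λ + 12 = 0  ⇒  λ = (-5 ± √((5)² - 4·(12)))/2 = (-5 ± √(-23))/2
  = (-5 + i√23)/2,  (-5 - i√23)/2
Eigenvalues: (-5 + i√23)/2, (-5 - i√23)/2  (≈ -2.5 + 2.398i, -2.5 - 2.398i)
Has complex eigenvalues (not diagonalizable over ℝ).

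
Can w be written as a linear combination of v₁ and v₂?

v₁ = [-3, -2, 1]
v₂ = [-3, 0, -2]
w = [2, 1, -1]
No

Form the augmented matrix and row-reduce:
[v₁|v₂|w] = 
  [ -3,  -3,   2]
  [ -2,   0,   1]
  [  1,  -2,  -1]
R2 → R2 - (2/3)·R1
R3 → R3 + (1/3)·R1
R3 → R3 + (3/2)·R2
REF = 
  [  -3,   -3,    2]
  [   0,    2, -1/3]
  [   0,    0, -5/6]

Row 3 reads [0 0 | -5/6], i.e. 0 = -5/6, so the system is inconsistent and w ∉ span{v₁, v₂}.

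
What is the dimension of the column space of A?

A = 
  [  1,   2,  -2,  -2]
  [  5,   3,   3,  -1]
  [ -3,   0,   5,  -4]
dim(Col(A)) = 3

Row reduce:
R2 → R2 - (5)·R1
R3 → R3 + (3)·R1
R3 → R3 + (6/7)·R2
REF = 
  [    1,     2,    -2,    -2]
  [    0,    -7,    13,     9]
  [    0,     0,  71/7, -16/7]
Pivot columns: 1, 2, 3 → 3 pivots.
dim(Col(A)) = number of pivot columns = 3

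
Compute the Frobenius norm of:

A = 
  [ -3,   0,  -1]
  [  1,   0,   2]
||A||_F = 3.873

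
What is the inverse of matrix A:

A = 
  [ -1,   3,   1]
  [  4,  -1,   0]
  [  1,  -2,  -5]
det(A) = (-1)·((-1)(-5) - (0)(-2)) - (3)·((4)(-5) - (0)(1)) + (1)·((4)(-2) - (-1)(1))
  = (-1)(5) - (3)(-20) + (1)(-7)
  = 48
det(A) = 48 ≠ 0, so A is invertible.

Cofactors Cᵢⱼ = (-1)ⁱ⁺ʲ·Mᵢⱼ:
C = 
  [  5,  20,  -7]
  [ 13,   4,   1]
  [  1,   4, -11]

adj(A) = Cᵀ:
adj(A) = 
  [  5,  13,   1]
  [ 20,   4,   4]
  [ -7,   1, -11]

A⁻¹ = (1/48) · adj(A):
A⁻¹ = 
  [  5/48,  13/48,   1/48]
  [  5/12,   1/12,   1/12]
  [ -7/48,   1/48, -11/48]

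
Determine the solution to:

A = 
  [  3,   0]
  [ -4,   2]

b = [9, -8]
x = [3, 2]

Row reduce the augmented matrix [A|b]:
R2 → R2 + (4/3)·R1
REF = 
  [  3,   0,   9]
  [  0,   2,   4]

Back-substitution:
x₂ = 4 / 2 = 2
x₁ = (9 - (0)(2)) / 3 = 3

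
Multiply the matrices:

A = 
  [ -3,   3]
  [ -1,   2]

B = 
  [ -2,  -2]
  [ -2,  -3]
A is 2×2 and B is 2×2, so AB is 2×2. Each entry is (row of A)·(column of B):
AB[1,1] = (-3)(-2) + (3)(-2) = 0
AB[1,2] = (-3)(-2) + (3)(-3) = -3
AB[2,1] = (-1)(-2) + (2)(-2) = -2
AB[2,2] = (-1)(-2) + (2)(-3) = -4

AB = 
  [  0,  -3]
  [ -2,  -4]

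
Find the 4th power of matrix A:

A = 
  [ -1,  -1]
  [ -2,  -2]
A^4 = 
  [ 27,  27]
  [ 54,  54]

A² = A·A:
A²[1,1] = (-1)(-1) + (-1)(-2) = 3
A²[1,2] = (-1)(-1) + (-1)(-2) = 3
A²[2,1] = (-2)(-1) + (-2)(-2) = 6
A²[2,2] = (-2)(-1) + (-2)(-2) = 6
A² = 
  [  3,   3]
  [  6,   6]

A^3 = A^2·A:
A^3[1,1] = (3)(-1) + (3)(-2) = -9
A^3[1,2] = (3)(-1) + (3)(-2) = -9
A^3[2,1] = (6)(-1) + (6)(-2) = -18
A^3[2,2] = (6)(-1) + (6)(-2) = -18
A^3 = 
  [ -9,  -9]
  [-18, -18]

A^4 = A^3·A:
A^4[1,1] = (-9)(-1) + (-9)(-2) = 27
A^4[1,2] = (-9)(-1) + (-9)(-2) = 27
A^4[2,1] = (-18)(-1) + (-18)(-2) = 54
A^4[2,2] = (-18)(-1) + (-18)(-2) = 54
A^4 = 
  [ 27,  27]
  [ 54,  54]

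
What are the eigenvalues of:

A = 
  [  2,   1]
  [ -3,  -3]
λ = (-1 + √13)/2, (-1 - √13)/2  (≈ 1.303, -2.303)

tr(A) = -1, det(A) = -3
Characteristic polynomial: λ² - tr(A)λ + det(A) = λ² + λ - 3
λ² + λ - 3 = 0  ⇒  λ = (-1 ± √((1)² - 4·(-3)))/2 = (-1 ± √(13))/2
  = (-1 + √13)/2,  (-1 - √13)/2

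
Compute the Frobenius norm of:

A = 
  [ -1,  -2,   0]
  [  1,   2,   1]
||A||_F = 3.317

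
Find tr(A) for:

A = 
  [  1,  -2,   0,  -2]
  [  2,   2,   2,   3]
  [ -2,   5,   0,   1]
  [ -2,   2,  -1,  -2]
1

tr(A) = 1 + 2 + 0 + -2 = 1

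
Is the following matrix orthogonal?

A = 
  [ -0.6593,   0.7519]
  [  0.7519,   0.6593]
Yes

AᵀA = 
  [  1,   0]
  [  0,   1]
≈ I (equal to I up to the 4-dp rounding of the entries)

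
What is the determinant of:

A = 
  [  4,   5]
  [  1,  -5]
For a 2×2 matrix, det = ad - bc = (4)(-5) - (5)(1) = -25

det(A) = -25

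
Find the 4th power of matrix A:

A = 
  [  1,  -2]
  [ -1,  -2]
A^4 = 
  [ 11,  18]
  [  9,  38]

A² = A·A:
A²[1,1] = (1)(1) + (-2)(-1) = 3
A²[1,2] = (1)(-2) + (-2)(-2) = 2
A²[2,1] = (-1)(1) + (-2)(-1) = 1
A²[2,2] = (-1)(-2) + (-2)(-2) = 6
A² = 
  [  3,   2]
  [  1,   6]

A^3 = A^2·A:
A^3[1,1] = (3)(1) + (2)(-1) = 1
A^3[1,2] = (3)(-2) + (2)(-2) = -10
A^3[2,1] = (1)(1) + (6)(-1) = -5
A^3[2,2] = (1)(-2) + (6)(-2) = -14
A^3 = 
  [  1, -10]
  [ -5, -14]

A^4 = A^3·A:
A^4[1,1] = (1)(1) + (-10)(-1) = 11
A^4[1,2] = (1)(-2) + (-10)(-2) = 18
A^4[2,1] = (-5)(1) + (-14)(-1) = 9
A^4[2,2] = (-5)(-2) + (-14)(-2) = 38
A^4 = 
  [ 11,  18]
  [  9,  38]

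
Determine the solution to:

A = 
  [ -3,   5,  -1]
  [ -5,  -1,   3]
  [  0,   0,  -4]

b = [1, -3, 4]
x = [0, 0, -1]

Row reduce the augmented matrix [A|b]:
R2 → R2 - (5/3)·R1
REF = 
  [   -3,     5,    -1,     1]
  [    0, -28/3,  14/3, -14/3]
  [    0,     0,    -4,     4]

Back-substitution:
x₃ = 4 / (-4) = -1
x₂ = (-14/3 - (14/3)(-1)) / (-28/3) = 0
x₁ = (1 - (5)(0) - (-1)(-1)) / (-3) = 0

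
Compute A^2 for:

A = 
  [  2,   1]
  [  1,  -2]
A² = A·A:
A²[1,1] = (2)(2) + (1)(1) = 5
A²[1,2] = (2)(1) + (1)(-2) = 0
A²[2,1] = (1)(2) + (-2)(1) = 0
A²[2,2] = (1)(1) + (-2)(-2) = 5
A² = 
  [  5,   0]
  [  0,   5]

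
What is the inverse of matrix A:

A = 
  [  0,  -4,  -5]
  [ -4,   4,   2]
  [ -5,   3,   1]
det(A) = (0)·((4)(1) - (2)(3)) - (-4)·((-4)(1) - (2)(-5)) + (-5)·((-4)(3) - (4)(-5))
  = (0)(-2) - (-4)(6) + (-5)(8)
  = -16
det(A) = -16 ≠ 0, so A is invertible.

Cofactors Cᵢⱼ = (-1)ⁱ⁺ʲ·Mᵢⱼ:
C = 
  [ -2,  -6,   8]
  [-11, -25,  20]
  [ 12,  20, -16]

adj(A) = Cᵀ:
adj(A) = 
  [ -2, -11,  12]
  [ -6, -25,  20]
  [  8,  20, -16]

A⁻¹ = (-1/16) · adj(A):
A⁻¹ = 
  [  1/8, 11/16,  -3/4]
  [  3/8, 25/16,  -5/4]
  [ -1/2,  -5/4,     1]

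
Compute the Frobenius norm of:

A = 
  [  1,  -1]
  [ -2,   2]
||A||_F = 3.162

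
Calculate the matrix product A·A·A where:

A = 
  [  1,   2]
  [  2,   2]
A^3 = 
  [ 17,  22]
  [ 22,  28]

A² = A·A:
A²[1,1] = (1)(1) + (2)(2) = 5
A²[1,2] = (1)(2) + (2)(2) = 6
A²[2,1] = (2)(1) + (2)(2) = 6
A²[2,2] = (2)(2) + (2)(2) = 8
A² = 
  [  5,   6]
  [  6,   8]

A^3 = A^2·A:
A^3[1,1] = (5)(1) + (6)(2) = 17
A^3[1,2] = (5)(2) + (6)(2) = 22
A^3[2,1] = (6)(1) + (8)(2) = 22
A^3[2,2] = (6)(2) + (8)(2) = 28
A^3 = 
  [ 17,  22]
  [ 22,  28]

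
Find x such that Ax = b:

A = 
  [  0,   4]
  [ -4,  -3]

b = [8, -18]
Row reduce the augmented matrix [A|b]:
Swap R1 ↔ R2
REF = 
  [ -4,  -3, -18]
  [  0,   4,   8]

Back-substitution:
x₂ = 8 / 4 = 2
x₁ = (-18 - (-3)(2)) / (-4) = 3

x = [3, 2]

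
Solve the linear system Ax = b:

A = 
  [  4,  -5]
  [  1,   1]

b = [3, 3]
Row reduce the augmented matrix [A|b]:
R2 → R2 - (1/4)·R1
REF = 
  [  4,  -5,   3]
  [  0, 9/4, 9/4]

Back-substitution:
x₂ = (9/4) / (9/4) = 1
x₁ = (3 - (-5)(1)) / 4 = 2

x = [2, 1]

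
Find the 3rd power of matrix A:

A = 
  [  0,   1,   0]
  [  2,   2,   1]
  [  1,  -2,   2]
A² = A·A:
A²[1,1] = (0)(0) + (1)(2) + (0)(1) = 2
A²[1,2] = (0)(1) + (1)(2) + (0)(-2) = 2
A²[1,3] = (0)(0) + (1)(1) + (0)(2) = 1
A²[2,1] = (2)(0) + (2)(2) + (1)(1) = 5
A²[2,2] = (2)(1) + (2)(2) + (1)(-2) = 4
A²[2,3] = (2)(0) + (2)(1) + (1)(2) = 4
A²[3,1] = (1)(0) + (-2)(2) + (2)(1) = -2
A²[3,2] = (1)(1) + (-2)(2) + (2)(-2) = -7
A²[3,3] = (1)(0) + (-2)(1) + (2)(2) = 2
A² = 
  [  2,   2,   1]
  [  5,   4,   4]
  [ -2,  -7,   2]

A^3 = A^2·A:
A^3[1,1] = (2)(0) + (2)(2) + (1)(1) = 5
A^3[1,2] = (2)(1) + (2)(2) + (1)(-2) = 4
A^3[1,3] = (2)(0) + (2)(1) + (1)(2) = 4
A^3[2,1] = (5)(0) + (4)(2) + (4)(1) = 12
A^3[2,2] = (5)(1) + (4)(2) + (4)(-2) = 5
A^3[2,3] = (5)(0) + (4)(1) + (4)(2) = 12
A^3[3,1] = (-2)(0) + (-7)(2) + (2)(1) = -12
A^3[3,2] = (-2)(1) + (-7)(2) + (2)(-2) = -20
A^3[3,3] = (-2)(0) + (-7)(1) + (2)(2) = -3
A^3 = 
  [  5,   4,   4]
  [ 12,   5,  12]
  [-12, -20,  -3]

Therefore
A^3 = 
  [  5,   4,   4]
  [ 12,   5,  12]
  [-12, -20,  -3]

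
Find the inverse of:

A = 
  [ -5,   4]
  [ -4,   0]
det(A) = (-5)(0) - (4)(-4) = 16
For a 2×2 matrix, A⁻¹ = (1/det(A)) · [[d, -b], [-c, a]]
    = (1/16) · [[0, -4], [4, -5]]

A⁻¹ = 
  [    0,  -1/4]
  [  1/4, -5/16]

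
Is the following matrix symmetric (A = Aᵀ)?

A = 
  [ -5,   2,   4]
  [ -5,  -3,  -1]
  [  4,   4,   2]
No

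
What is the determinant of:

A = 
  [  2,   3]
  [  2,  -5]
For a 2×2 matrix, det = ad - bc = (2)(-5) - (3)(2) = -16

det(A) = -16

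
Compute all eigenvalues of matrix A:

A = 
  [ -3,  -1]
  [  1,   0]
λ = (-3 + √5)/2, (-3 - √5)/2  (≈ -0.382, -2.618)

tr(A) = -3, det(A) = 1
Characteristic polynomial: λ² - tr(A)λ + det(A) = λ² + 3λ + 1
λ² + 3λ + 1 = 0  ⇒  λ = (-3 ± √((3)² - 4·(1)))/2 = (-3 ± √(5))/2
  = (-3 + √5)/2,  (-3 - √5)/2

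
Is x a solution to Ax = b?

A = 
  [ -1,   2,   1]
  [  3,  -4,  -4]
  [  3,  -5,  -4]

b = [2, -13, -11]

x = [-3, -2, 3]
Yes

Ax = [2, -13, -11] = b ✓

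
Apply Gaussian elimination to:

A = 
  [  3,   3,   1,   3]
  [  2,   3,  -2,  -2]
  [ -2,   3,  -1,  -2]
Row operations:
R2 → R2 - (2/3)·R1
R3 → R3 + (2/3)·R1
R3 → R3 - (5)·R2

Resulting echelon form:
REF = 
  [   3,    3,    1,    3]
  [   0,    1, -8/3,   -4]
  [   0,    0,   13,   20]

Rank = 3 (number of non-zero pivot rows).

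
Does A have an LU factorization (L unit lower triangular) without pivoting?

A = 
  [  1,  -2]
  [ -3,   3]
Yes.
A[1,1] = 1 ≠ 0, so Gaussian elimination proceeds without a row swap: multiplier ℓ₂₁ = (-3)/(1) = -3, and U[2,2] = 3 - (-3)(-2) = -3.
L = 
  [  1,   0]
  [ -3,   1]
U = 
  [  1,  -2]
  [  0,  -3]
Check row 2 of LU: [(-3)(1), (-3)(-2) + (-3)] = [-3, 3] = row 2 of A ✓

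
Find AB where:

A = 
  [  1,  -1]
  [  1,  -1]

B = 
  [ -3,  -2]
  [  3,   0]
AB = 
  [ -6,  -2]
  [ -6,  -2]

A is 2×2 and B is 2×2, so AB is 2×2. Each entry is (row of A)·(column of B):
AB[1,1] = (1)(-3) + (-1)(3) = -6
AB[1,2] = (1)(-2) + (-1)(0) = -2
AB[2,1] = (1)(-3) + (-1)(3) = -6
AB[2,2] = (1)(-2) + (-1)(0) = -2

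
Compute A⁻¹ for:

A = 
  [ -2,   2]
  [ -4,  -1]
det(A) = (-2)(-1) - (2)(-4) = 10
For a 2×2 matrix, A⁻¹ = (1/det(A)) · [[d, -b], [-c, a]]
    = (1/10) · [[-1, -2], [4, -2]]

A⁻¹ = 
  [-1/10,  -1/5]
  [  2/5,  -1/5]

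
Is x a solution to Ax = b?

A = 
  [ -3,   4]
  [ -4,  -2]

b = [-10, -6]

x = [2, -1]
Yes

Ax = [-10, -6] = b ✓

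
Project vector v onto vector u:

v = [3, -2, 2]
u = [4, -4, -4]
proj_u(v) = [1, -1, -1]

v·u = (3)(4) + (-2)(-4) + (2)(-4) = 12
u·u = (4)² + (-4)² + (-4)² = 48
proj_u(v) = (v·u / u·u) × u = (12/48) × u = (1/4) × u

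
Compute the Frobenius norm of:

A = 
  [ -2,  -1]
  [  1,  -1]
||A||_F = 2.646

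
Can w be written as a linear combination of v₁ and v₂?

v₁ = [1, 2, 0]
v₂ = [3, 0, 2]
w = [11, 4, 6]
Yes

Form the augmented matrix and row-reduce:
[v₁|v₂|w] = 
  [  1,   3,  11]
  [  2,   0,   4]
  [  0,   2,   6]
R2 → R2 - (2)·R1
R3 → R3 + (1/3)·R2
REF = 
  [  1,   3,  11]
  [  0,  -6, -18]
  [  0,   0,   0]

No row of the form [0 0 | nonzero], so the system is consistent. Back-substitution gives c₁ = 2, c₂ = 3: w = (2)·v₁ + (3)·v₂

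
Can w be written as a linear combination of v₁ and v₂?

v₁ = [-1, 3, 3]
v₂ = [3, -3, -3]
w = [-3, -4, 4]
No

Form the augmented matrix and row-reduce:
[v₁|v₂|w] = 
  [ -1,   3,  -3]
  [  3,  -3,  -4]
  [  3,  -3,   4]
R2 → R2 + (3)·R1
R3 → R3 + (3)·R1
R3 → R3 - (1)·R2
REF = 
  [ -1,   3,  -3]
  [  0,   6, -13]
  [  0,   0,   8]

Row 3 reads [0 0 | 8], i.e. 0 = 8, so the system is inconsistent and w ∉ span{v₁, v₂}.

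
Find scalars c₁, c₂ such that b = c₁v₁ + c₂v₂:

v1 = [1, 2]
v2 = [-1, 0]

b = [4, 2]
c1 = 1, c2 = -3

b = 1·v1 + -3·v2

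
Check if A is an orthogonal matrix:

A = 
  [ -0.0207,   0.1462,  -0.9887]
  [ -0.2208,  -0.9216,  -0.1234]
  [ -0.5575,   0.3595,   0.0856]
No

AᵀA = 
  [  0.3600,   0,   0]
  [  0,   1,   0]
  [  0,   0,   1.0001]
≠ I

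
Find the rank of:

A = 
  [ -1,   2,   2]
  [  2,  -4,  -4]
rank(A) = 1

Row reduce:
R2 → R2 + (2)·R1
REF = 
  [ -1,   2,   2]
  [  0,   0,   0]
Pivot columns: 1 → 1 pivot.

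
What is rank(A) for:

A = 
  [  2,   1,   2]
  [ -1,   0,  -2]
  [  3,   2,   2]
Row reduce:
R2 → R2 + (1/2)·R1
R3 → R3 - (3/2)·R1
R3 → R3 - (1)·R2
REF = 
  [  2,   1,   2]
  [  0, 1/2,  -1]
  [  0,   0,   0]
Pivot columns: 1, 2 → 2 pivots.

rank(A) = 2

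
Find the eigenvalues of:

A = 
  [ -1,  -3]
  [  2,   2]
tr(A) = 1, det(A) = 4
Characteristic polynomial: λ² - tr(A)λ + det(A) = λ² - λ + 4
λ² - λ + 4 = 0  ⇒  λ = (1 ± √((-1)² - 4·(4)))/2 = (1 ± √(-15))/2
  = (1 + i√15)/2,  (1 - i√15)/2

λ = (1 + i√15)/2, (1 - i√15)/2  (≈ 0.5 + 1.936i, 0.5 - 1.936i)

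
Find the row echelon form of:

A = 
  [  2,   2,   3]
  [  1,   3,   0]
Row operations:
R2 → R2 - (1/2)·R1

Resulting echelon form:
REF = 
  [   2,    2,    3]
  [   0,    2, -3/2]

Rank = 2 (number of non-zero pivot rows).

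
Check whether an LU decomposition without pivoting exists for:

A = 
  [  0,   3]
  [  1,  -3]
No.
A[1,1] = 0 but A[2,1] = 1 ≠ 0. Any LU with L unit lower triangular has (LU)[1,1] = U[1,1] and (LU)[2,1] = L[2,1]·U[1,1]; matching A forces U[1,1] = 0, which then forces (LU)[2,1] = 0 ≠ 1. A row swap (pivoting) is required.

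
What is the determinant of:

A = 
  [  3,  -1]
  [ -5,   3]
4

For a 2×2 matrix, det = ad - bc = (3)(3) - (-1)(-5) = 4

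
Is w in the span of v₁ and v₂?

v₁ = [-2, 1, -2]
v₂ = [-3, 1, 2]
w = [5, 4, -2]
No

Form the augmented matrix and row-reduce:
[v₁|v₂|w] = 
  [ -2,  -3,   5]
  [  1,   1,   4]
  [ -2,   2,  -2]
R2 → R2 + (1/2)·R1
R3 → R3 - (1)·R1
R3 → R3 + (10)·R2
REF = 
  [  -2,   -3,    5]
  [   0, -1/2, 13/2]
  [   0,    0,   58]

Row 3 reads [0 0 | 58], i.e. 0 = 58, so the system is inconsistent and w ∉ span{v₁, v₂}.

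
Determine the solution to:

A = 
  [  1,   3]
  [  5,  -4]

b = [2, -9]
x = [-1, 1]

Row reduce the augmented matrix [A|b]:
R2 → R2 - (5)·R1
REF = 
  [  1,   3,   2]
  [  0, -19, -19]

Back-substitution:
x₂ = (-19) / (-19) = 1
x₁ = (2 - (3)(1)) / 1 = -1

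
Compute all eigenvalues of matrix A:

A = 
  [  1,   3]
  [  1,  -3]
tr(A) = -2, det(A) = -6
Characteristic polynomial: λ² - tr(A)λ + det(A) = λ² + 2λ - 6
λ² + 2λ - 6 = 0  ⇒  λ = (-2 ± √((2)² - 4·(-6)))/2 = (-2 ± √(28))/2
  = -1 + √7,  -1 - √7

λ = -1 + √7, -1 - √7  (≈ 1.646, -3.646)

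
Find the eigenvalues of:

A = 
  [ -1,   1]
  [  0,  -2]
tr(A) = -3, det(A) = 2
Characteristic polynomial: λ² - tr(A)λ + det(A) = λ² + 3λ + 2
λ² + 3λ + 2 = (λ + 2)(λ + 1)

λ = -1, -2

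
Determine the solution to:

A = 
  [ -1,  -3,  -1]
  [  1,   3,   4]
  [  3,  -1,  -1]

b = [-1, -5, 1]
Row reduce the augmented matrix [A|b]:
R2 → R2 + (1)·R1
R3 → R3 + (3)·R1
Swap R2 ↔ R3
REF = 
  [ -1,  -3,  -1,  -1]
  [  0, -10,  -4,  -2]
  [  0,   0,   3,  -6]

Back-substitution:
x₃ = (-6) / 3 = -2
x₂ = (-2 - (-4)(-2)) / (-10) = 1
x₁ = (-1 - (-3)(1) - (-1)(-2)) / (-1) = 0

x = [0, 1, -2]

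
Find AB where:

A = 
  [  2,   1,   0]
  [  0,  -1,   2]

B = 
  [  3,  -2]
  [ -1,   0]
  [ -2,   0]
A is 2×3 and B is 3×2, so AB is 2×2. Each entry is (row of A)·(column of B):
AB[1,1] = (2)(3) + (1)(-1) + (0)(-2) = 5
AB[1,2] = (2)(-2) + (1)(0) + (0)(0) = -4
AB[2,1] = (0)(3) + (-1)(-1) + (2)(-2) = -3
AB[2,2] = (0)(-2) + (-1)(0) + (2)(0) = 0

AB = 
  [  5,  -4]
  [ -3,   0]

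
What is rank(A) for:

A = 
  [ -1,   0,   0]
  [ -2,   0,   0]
rank(A) = 1

Row reduce:
R2 → R2 - (2)·R1
REF = 
  [ -1,   0,   0]
  [  0,   0,   0]
Pivot columns: 1 → 1 pivot.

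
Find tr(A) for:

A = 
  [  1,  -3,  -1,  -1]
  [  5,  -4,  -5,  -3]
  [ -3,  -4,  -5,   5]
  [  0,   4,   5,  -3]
-11

tr(A) = 1 + -4 + -5 + -3 = -11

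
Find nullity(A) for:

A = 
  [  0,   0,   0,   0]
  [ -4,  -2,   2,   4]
nullity(A) = 3

Row reduce:
Swap R1 ↔ R2
REF = 
  [ -4,  -2,   2,   4]
  [  0,   0,   0,   0]
Pivot columns: 1 → 1 pivot.
rank(A) = 1, so nullity(A) = 4 - 1 = 3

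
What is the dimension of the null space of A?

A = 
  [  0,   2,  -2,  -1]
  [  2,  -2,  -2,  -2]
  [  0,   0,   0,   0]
nullity(A) = 2

Row reduce:
Swap R1 ↔ R2
REF = 
  [  2,  -2,  -2,  -2]
  [  0,   2,  -2,  -1]
  [  0,   0,   0,   0]
Pivot columns: 1, 2 → 2 pivots.
rank(A) = 2, so nullity(A) = 4 - 2 = 2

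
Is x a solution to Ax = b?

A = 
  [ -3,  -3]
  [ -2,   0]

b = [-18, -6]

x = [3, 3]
Yes

Ax = [-18, -6] = b ✓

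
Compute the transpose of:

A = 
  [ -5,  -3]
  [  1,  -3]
Aᵀ = 
  [ -5,   1]
  [ -3,  -3]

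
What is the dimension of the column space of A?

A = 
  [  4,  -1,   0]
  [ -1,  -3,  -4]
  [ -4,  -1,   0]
Row reduce:
R2 → R2 + (1/4)·R1
R3 → R3 + (1)·R1
R3 → R3 - (8/13)·R2
REF = 
  [    4,    -1,     0]
  [    0, -13/4,    -4]
  [    0,     0, 32/13]
Pivot columns: 1, 2, 3 → 3 pivots.
dim(Col(A)) = number of pivot columns = 3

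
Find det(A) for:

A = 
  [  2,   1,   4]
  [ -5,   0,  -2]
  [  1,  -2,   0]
30

Cofactor expansion along row 1:
det(A) = (2)·((0)(0) - (-2)(-2)) - (1)·((-5)(0) - (-2)(1)) + (4)·((-5)(-2) - (0)(1))
  = (2)(-4) - (1)(2) + (4)(10)
  = 30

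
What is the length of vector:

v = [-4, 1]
4.123

||v||₂ = √((-4)² + (1)²) = √17 = 4.123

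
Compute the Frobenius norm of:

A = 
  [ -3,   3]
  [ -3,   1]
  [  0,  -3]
||A||_F = 6.083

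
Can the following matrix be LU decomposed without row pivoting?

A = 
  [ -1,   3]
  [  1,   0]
Yes.
A[1,1] = -1 ≠ 0, so Gaussian elimination proceeds without a row swap: multiplier ℓ₂₁ = (1)/(-1) = -1, and U[2,2] = 0 - (-1)(3) = 3.
L = 
  [  1,   0]
  [ -1,   1]
U = 
  [ -1,   3]
  [  0,   3]
Check row 2 of LU: [(-1)(-1), (-1)(3) + 3] = [1, 0] = row 2 of A ✓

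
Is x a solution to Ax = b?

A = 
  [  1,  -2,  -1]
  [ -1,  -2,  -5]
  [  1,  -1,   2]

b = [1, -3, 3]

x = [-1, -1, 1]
No

Ax = [0, -2, 2] ≠ b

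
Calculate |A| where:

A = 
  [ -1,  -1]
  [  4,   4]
0

For a 2×2 matrix, det = ad - bc = (-1)(4) - (-1)(4) = 0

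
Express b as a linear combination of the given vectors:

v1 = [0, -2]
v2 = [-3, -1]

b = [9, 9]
c1 = -3, c2 = -3

b = -3·v1 + -3·v2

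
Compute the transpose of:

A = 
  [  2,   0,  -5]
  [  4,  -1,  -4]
Aᵀ = 
  [  2,   4]
  [  0,  -1]
  [ -5,  -4]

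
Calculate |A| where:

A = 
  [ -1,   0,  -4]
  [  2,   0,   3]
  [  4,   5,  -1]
Cofactor expansion along row 1:
det(A) = (-1)·((0)(-1) - (3)(5)) - (0)·((2)(-1) - (3)(4)) + (-4)·((2)(5) - (0)(4))
  = (-1)(-15) - (0)(-14) + (-4)(10)
  = -25

det(A) = -25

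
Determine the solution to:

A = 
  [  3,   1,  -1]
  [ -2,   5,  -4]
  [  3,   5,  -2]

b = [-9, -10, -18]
x = [-2, -2, 1]

Row reduce the augmented matrix [A|b]:
R2 → R2 + (2/3)·R1
R3 → R3 - (1)·R1
R3 → R3 - (12/17)·R2
REF = 
  [    3,     1,    -1,    -9]
  [    0,  17/3, -14/3,   -16]
  [    0,     0, 39/17, 39/17]

Back-substitution:
x₃ = (39/17) / (39/17) = 1
x₂ = (-16 - (-14/3)(1)) / (17/3) = -2
x₁ = (-9 - (1)(-2) - (-1)(1)) / 3 = -2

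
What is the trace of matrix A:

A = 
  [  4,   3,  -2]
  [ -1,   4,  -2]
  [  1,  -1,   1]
9

tr(A) = 4 + 4 + 1 = 9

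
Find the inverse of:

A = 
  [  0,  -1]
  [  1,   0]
det(A) = (0)(0) - (-1)(1) = 1
For a 2×2 matrix, A⁻¹ = (1/det(A)) · [[d, -b], [-c, a]]
    = (1) · [[0, 1], [-1, 0]]

A⁻¹ = 
  [  0,   1]
  [ -1,   0]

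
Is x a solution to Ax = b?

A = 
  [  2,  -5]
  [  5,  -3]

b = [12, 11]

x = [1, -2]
Yes

Ax = [12, 11] = b ✓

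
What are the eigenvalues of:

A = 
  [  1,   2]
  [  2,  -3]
tr(A) = -2, det(A) = -7
Characteristic polynomial: λ² - tr(A)λ + det(A) = λ² + 2λ - 7
λ² + 2λ - 7 = 0  ⇒  λ = (-2 ± √((2)² - 4·(-7)))/2 = (-2 ± √(32))/2
  = -1 + 2√2,  -1 - 2√2

λ = -1 + 2√2, -1 - 2√2  (≈ 1.828, -3.828)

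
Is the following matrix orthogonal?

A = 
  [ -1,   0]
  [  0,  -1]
Yes

AᵀA = 
  [  1,   0]
  [  0,   1]
= I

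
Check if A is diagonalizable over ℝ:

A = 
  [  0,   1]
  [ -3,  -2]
No

tr(A) = -2, det(A) = 3
Characteristic polynomial: λ² - tr(A)λ + det(A) = λ² + 2λ + 3
λ² + 2λ + 3 = 0  ⇒  λ = (-2 ± √((2)² - 4·(3)))/2 = (-2 ± √(-8))/2
  = -1 + i√2,  -1 - i√2
Eigenvalues: -1 + i√2, -1 - i√2  (≈ -1 + 1.414i, -1 - 1.414i)
Has complex eigenvalues (not diagonalizable over ℝ).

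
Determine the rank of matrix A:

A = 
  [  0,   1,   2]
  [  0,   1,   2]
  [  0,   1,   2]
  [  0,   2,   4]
Row reduce:
R2 → R2 - (1)·R1
R3 → R3 - (1)·R1
R4 → R4 - (2)·R1
REF = 
  [  0,   1,   2]
  [  0,   0,   0]
  [  0,   0,   0]
  [  0,   0,   0]
Pivot columns: 2 → 1 pivot.

rank(A) = 1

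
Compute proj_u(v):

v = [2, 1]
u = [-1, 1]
v·u = (2)(-1) + (1)(1) = -1
u·u = (-1)² + (1)² = 2
proj_u(v) = (v·u / u·u) × u = (-1/2) × u

proj_u(v) = [1/2, -1/2]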